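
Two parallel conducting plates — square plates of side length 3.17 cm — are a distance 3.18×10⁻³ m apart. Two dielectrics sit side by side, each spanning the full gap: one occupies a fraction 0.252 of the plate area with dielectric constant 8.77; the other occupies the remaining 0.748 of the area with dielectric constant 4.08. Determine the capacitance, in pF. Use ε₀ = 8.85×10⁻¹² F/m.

A = (3.17 cm)² = 1.00×10⁻³ m².
Side-by-side slabs ⇒ two capacitors in parallel, each spanning the full gap.
C₁ = κ₁ε₀A₁/d = 8.77 × 8.85×10⁻¹² × 2.53×10⁻⁴ / 3.18×10⁻³ = 6.18×10⁻¹² F.
C₂ = κ₂ε₀A₂/d = 4.08 × 8.85×10⁻¹² × 7.52×10⁻⁴ / 3.18×10⁻³ = 8.53×10⁻¹² F.
C = C₁ + C₂ = 1.47×10⁻¹¹ F.

C ≈ 14.7 pF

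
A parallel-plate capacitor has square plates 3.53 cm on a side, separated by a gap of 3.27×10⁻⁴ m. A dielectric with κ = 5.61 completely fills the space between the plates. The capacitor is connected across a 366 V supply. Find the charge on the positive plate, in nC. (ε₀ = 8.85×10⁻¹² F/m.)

Q ≈ 69.2 nC

A = (3.53 cm)² = 1.25×10⁻³ m².
C = κε₀A/d = 5.61 × 8.85×10⁻¹² × 1.25×10⁻³ / 3.27×10⁻⁴ = 1.89×10⁻¹⁰ F.
Q = CV = 1.89×10⁻¹⁰ × 366 = 6.92×10⁻⁸ C.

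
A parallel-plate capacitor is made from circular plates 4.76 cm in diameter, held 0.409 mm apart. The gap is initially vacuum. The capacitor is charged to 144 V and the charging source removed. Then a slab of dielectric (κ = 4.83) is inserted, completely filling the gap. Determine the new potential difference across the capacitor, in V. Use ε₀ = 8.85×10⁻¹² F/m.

A = π(4.76/2 cm)² = 1.78×10⁻³ m².
Initially C₁ = ε₀A/d = 8.85×10⁻¹² × 1.78×10⁻³ / 4.09×10⁻⁴ = 3.85×10⁻¹¹ F.
V₁ = 1.44×10² V.
Isolated ⇒ Q is held fixed. C₂ = 4.83 C₁ and V = Q/C, so V₂/V₁ = C₁/C₂ = 0.207.
V₂ = 0.207 × 1.44×10² = 29.8 V.

V ≈ 29.8 V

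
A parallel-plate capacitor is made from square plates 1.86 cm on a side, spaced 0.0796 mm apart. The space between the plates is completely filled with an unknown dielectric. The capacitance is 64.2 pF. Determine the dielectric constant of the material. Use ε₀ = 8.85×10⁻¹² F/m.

A = (1.86 cm)² = 3.46×10⁻⁴ m².
κ = Cd/(ε₀A) = 6.42×10⁻¹¹ × 7.96×10⁻⁵ / (8.85×10⁻¹² × 3.46×10⁻⁴) = 1.67.

κ ≈ 1.67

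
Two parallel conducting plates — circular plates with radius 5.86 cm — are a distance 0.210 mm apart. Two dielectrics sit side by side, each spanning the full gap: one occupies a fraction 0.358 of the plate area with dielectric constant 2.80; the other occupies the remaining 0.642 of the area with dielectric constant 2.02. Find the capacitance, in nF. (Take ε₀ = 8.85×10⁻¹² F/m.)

A = π(5.86 cm)² = 1.08×10⁻² m².
Side-by-side slabs ⇒ two capacitors in parallel, each spanning the full gap.
C₁ = κ₁ε₀A₁/d = 2.80 × 8.85×10⁻¹² × 3.86×10⁻³ / 2.10×10⁻⁴ = 4.56×10⁻¹⁰ F.
C₂ = κ₂ε₀A₂/d = 2.02 × 8.85×10⁻¹² × 6.93×10⁻³ / 2.10×10⁻⁴ = 5.90×10⁻¹⁰ F.
C = C₁ + C₂ = 1.05×10⁻⁹ F.

C ≈ 1.05 nF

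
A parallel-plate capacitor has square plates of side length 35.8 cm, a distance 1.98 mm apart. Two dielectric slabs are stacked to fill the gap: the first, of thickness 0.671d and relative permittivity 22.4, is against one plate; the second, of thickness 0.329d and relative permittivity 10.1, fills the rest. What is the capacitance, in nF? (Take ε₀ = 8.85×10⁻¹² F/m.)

C ≈ 9.16 nF

A = (35.8 cm)² = 0.128 m².
Stacked slabs ⇒ two capacitors in series, each with the full plate area.
C₁ = κ₁ε₀A/d₁ = 22.4 × 8.85×10⁻¹² × 0.128 / 1.33×10⁻³ = 1.91×10⁻⁸ F.
C₂ = κ₂ε₀A/d₂ = 10.1 × 8.85×10⁻¹² × 0.128 / 6.51×10⁻⁴ = 1.76×10⁻⁸ F.
C = (1/C₁ + 1/C₂)⁻¹ = 9.16×10⁻⁹ F.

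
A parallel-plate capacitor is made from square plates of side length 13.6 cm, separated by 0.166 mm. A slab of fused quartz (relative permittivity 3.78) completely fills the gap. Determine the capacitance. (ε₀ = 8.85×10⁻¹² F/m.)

A = (13.6 cm)² = 1.85×10⁻² m².
C = κε₀A/d = 3.78 × 8.85×10⁻¹² × 1.85×10⁻² / 1.66×10⁻⁴ = 3.73×10⁻⁹ F.

C ≈ 3.73 nF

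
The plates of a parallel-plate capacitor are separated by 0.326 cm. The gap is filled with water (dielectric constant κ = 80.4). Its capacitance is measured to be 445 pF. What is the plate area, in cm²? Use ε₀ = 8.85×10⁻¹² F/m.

A = Cd/(κε₀) = 4.45×10⁻¹⁰ × 3.26×10⁻³ / (80.4 × 8.85×10⁻¹²) = 2.04×10⁻³ m².

A ≈ 20.4 cm²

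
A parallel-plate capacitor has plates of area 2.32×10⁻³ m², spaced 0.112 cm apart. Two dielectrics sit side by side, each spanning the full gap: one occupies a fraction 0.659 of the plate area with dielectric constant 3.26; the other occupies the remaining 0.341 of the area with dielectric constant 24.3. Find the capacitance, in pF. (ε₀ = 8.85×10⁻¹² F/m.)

C ≈ 191 pF

Side-by-side slabs ⇒ two capacitors in parallel, each spanning the full gap.
C₁ = κ₁ε₀A₁/d = 3.26 × 8.85×10⁻¹² × 1.53×10⁻³ / 1.12×10⁻³ = 3.94×10⁻¹¹ F.
C₂ = κ₂ε₀A₂/d = 24.3 × 8.85×10⁻¹² × 7.91×10⁻⁴ / 1.12×10⁻³ = 1.52×10⁻¹⁰ F.
C = C₁ + C₂ = 1.91×10⁻¹⁰ F.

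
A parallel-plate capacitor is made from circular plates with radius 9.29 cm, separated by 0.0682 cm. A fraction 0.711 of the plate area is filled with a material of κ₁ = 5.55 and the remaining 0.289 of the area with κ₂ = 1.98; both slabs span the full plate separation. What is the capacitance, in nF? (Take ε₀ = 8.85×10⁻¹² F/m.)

A = π(9.29 cm)² = 2.71×10⁻² m².
Side-by-side slabs ⇒ two capacitors in parallel, each spanning the full gap.
C₁ = κ₁ε₀A₁/d = 5.55 × 8.85×10⁻¹² × 1.93×10⁻² / 6.82×10⁻⁴ = 1.39×10⁻⁹ F.
C₂ = κ₂ε₀A₂/d = 1.98 × 8.85×10⁻¹² × 7.84×10⁻³ / 6.82×10⁻⁴ = 2.01×10⁻¹⁰ F.
C = C₁ + C₂ = 1.59×10⁻⁹ F.

C ≈ 1.59 nF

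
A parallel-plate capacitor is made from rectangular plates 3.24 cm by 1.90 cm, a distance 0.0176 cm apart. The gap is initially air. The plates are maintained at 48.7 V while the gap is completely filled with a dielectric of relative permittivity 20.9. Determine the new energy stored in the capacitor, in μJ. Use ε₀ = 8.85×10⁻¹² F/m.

A = 3.24 × 1.90 cm² = 6.16×10⁻⁴ m².
Initially C₁ = ε₀A/d = 8.85×10⁻¹² × 6.16×10⁻⁴ / 1.76×10⁻⁴ = 3.10×10⁻¹¹ F.
U₁ = 3.67×10⁻⁸ J.
Battery connected ⇒ V is held fixed. C₂ = 20.9 C₁ and U = ½CV², so U₂/U₁ = C₂/C₁ = 20.9.
U₂ = 20.9 × 3.67×10⁻⁸ = 7.67×10⁻⁷ J.

U ≈ 0.767 μJ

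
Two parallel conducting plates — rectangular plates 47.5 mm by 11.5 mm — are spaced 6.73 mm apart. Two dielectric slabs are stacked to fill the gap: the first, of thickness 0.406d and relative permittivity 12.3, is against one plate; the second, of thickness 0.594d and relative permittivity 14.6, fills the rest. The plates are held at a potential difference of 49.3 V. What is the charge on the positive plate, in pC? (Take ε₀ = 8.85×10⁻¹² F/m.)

481 pC

A = 47.5 × 11.5 mm² = 5.46×10⁻⁴ m².
Stacked slabs ⇒ two capacitors in series, each with the full plate area.
C₁ = κ₁ε₀A/d₁ = 12.3 × 8.85×10⁻¹² × 5.46×10⁻⁴ / 2.73×10⁻³ = 2.18×10⁻¹¹ F.
C₂ = κ₂ε₀A/d₂ = 14.6 × 8.85×10⁻¹² × 5.46×10⁻⁴ / 4.00×10⁻³ = 1.77×10⁻¹¹ F.
C = (1/C₁ + 1/C₂)⁻¹ = 9.75×10⁻¹² F.
Q = CV = 9.75×10⁻¹² × 49.3 = 4.81×10⁻¹⁰ C.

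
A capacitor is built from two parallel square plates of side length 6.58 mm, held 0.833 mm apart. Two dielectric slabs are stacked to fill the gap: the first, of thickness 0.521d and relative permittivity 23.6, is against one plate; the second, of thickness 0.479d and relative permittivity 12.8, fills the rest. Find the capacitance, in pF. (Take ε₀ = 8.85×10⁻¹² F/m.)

7.73 pF

A = (6.58 mm)² = 4.33×10⁻⁵ m².
Stacked slabs ⇒ two capacitors in series, each with the full plate area.
C₁ = κ₁ε₀A/d₁ = 23.6 × 8.85×10⁻¹² × 4.33×10⁻⁵ / 4.34×10⁻⁴ = 2.08×10⁻¹¹ F.
C₂ = κ₂ε₀A/d₂ = 12.8 × 8.85×10⁻¹² × 4.33×10⁻⁵ / 3.99×10⁻⁴ = 1.23×10⁻¹¹ F.
C = (1/C₁ + 1/C₂)⁻¹ = 7.73×10⁻¹² F.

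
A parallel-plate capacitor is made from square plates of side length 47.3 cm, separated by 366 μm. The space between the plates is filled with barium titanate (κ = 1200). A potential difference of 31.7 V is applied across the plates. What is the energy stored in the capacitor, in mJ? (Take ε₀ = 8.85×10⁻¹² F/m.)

U ≈ 3.26 mJ

A = (47.3 cm)² = 0.224 m².
C = κε₀A/d = 1200 × 8.85×10⁻¹² × 0.224 / 3.66×10⁻⁴ = 6.49×10⁻⁶ F.
U = ½CV² = ½ × 6.49×10⁻⁶ × (31.7)² = 3.26×10⁻³ J.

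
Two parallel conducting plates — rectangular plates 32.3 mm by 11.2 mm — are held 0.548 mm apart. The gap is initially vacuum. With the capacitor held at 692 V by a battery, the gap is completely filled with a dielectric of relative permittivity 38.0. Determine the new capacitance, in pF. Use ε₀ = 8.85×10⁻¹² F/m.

A = 32.3 × 11.2 mm² = 3.62×10⁻⁴ m².
Initially C₁ = ε₀A/d = 8.85×10⁻¹² × 3.62×10⁻⁴ / 5.48×10⁻⁴ = 5.84×10⁻¹² F.
C = κε₀A/d scales with κ, so C₂/C₁ = κ = 38.0.
C₂ = 38.0 × 5.84×10⁻¹² = 2.22×10⁻¹⁰ F.

C ≈ 222 pF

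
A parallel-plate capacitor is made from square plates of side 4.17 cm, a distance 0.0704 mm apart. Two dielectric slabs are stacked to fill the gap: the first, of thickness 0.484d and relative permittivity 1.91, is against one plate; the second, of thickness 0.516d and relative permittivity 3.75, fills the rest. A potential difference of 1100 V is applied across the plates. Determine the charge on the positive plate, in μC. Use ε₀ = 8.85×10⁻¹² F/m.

0.615 μC

A = (4.17 cm)² = 1.74×10⁻³ m².
Stacked slabs ⇒ two capacitors in series, each with the full plate area.
C₁ = κ₁ε₀A/d₁ = 1.91 × 8.85×10⁻¹² × 1.74×10⁻³ / 3.41×10⁻⁵ = 8.63×10⁻¹⁰ F.
C₂ = κ₂ε₀A/d₂ = 3.75 × 8.85×10⁻¹² × 1.74×10⁻³ / 3.63×10⁻⁵ = 1.59×10⁻⁹ F.
C = (1/C₁ + 1/C₂)⁻¹ = 5.59×10⁻¹⁰ F.
Q = CV = 5.59×10⁻¹⁰ × 1100 = 6.15×10⁻⁷ C.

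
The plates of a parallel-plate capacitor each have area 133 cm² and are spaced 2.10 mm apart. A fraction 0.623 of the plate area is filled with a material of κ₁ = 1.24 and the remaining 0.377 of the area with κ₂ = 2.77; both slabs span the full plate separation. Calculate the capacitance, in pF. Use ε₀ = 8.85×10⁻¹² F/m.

C ≈ 102 pF

A = 133 cm² = 1.33×10⁻² m².
Side-by-side slabs ⇒ two capacitors in parallel, each spanning the full gap.
C₁ = κ₁ε₀A₁/d = 1.24 × 8.85×10⁻¹² × 8.29×10⁻³ / 2.10×10⁻³ = 4.33×10⁻¹¹ F.
C₂ = κ₂ε₀A₂/d = 2.77 × 8.85×10⁻¹² × 5.01×10⁻³ / 2.10×10⁻³ = 5.85×10⁻¹¹ F.
C = C₁ + C₂ = 1.02×10⁻¹⁰ F.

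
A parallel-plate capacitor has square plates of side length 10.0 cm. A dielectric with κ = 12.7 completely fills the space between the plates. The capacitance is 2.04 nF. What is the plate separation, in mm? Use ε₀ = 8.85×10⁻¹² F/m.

A = (10.0 cm)² = 1.00×10⁻² m².
d = κε₀A/C = 12.7 × 8.85×10⁻¹² × 1.00×10⁻² / 2.04×10⁻⁹ = 5.51×10⁻⁴ m.

d ≈ 0.551 mm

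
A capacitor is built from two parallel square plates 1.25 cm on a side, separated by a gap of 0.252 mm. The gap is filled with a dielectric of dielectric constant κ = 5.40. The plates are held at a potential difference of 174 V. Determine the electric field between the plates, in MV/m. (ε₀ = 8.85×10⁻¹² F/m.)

E = V/d = 174 / 2.52×10⁻⁴ = 6.90×10⁵ V/m.

0.690 MV/m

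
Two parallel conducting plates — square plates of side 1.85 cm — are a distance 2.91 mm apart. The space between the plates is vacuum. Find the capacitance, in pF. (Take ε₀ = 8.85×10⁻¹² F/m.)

1.04 pF

A = (1.85 cm)² = 3.42×10⁻⁴ m².
C = ε₀A/d = 8.85×10⁻¹² × 3.42×10⁻⁴ / 2.91×10⁻³ = 1.04×10⁻¹² F.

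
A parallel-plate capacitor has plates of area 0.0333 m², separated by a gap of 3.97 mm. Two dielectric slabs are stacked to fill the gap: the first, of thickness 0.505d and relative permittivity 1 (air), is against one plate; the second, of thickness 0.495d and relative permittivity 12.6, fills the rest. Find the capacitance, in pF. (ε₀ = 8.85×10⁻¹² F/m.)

136 pF

Stacked slabs ⇒ two capacitors in series, each with the full plate area.
C₁ = κ₁ε₀A/d₁ = 1.00 × 8.85×10⁻¹² × 3.33×10⁻² / 2.00×10⁻³ = 1.47×10⁻¹⁰ F.
C₂ = κ₂ε₀A/d₂ = 12.6 × 8.85×10⁻¹² × 3.33×10⁻² / 1.97×10⁻³ = 1.89×10⁻⁹ F.
C = (1/C₁ + 1/C₂)⁻¹ = 1.36×10⁻¹⁰ F.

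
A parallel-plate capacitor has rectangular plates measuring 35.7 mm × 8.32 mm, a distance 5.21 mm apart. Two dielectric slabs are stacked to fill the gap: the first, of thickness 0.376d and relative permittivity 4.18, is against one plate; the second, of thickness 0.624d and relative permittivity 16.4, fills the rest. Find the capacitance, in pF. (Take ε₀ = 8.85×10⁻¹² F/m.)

3.94 pF

A = 35.7 × 8.32 mm² = 2.97×10⁻⁴ m².
Stacked slabs ⇒ two capacitors in series, each with the full plate area.
C₁ = κ₁ε₀A/d₁ = 4.18 × 8.85×10⁻¹² × 2.97×10⁻⁴ / 1.96×10⁻³ = 5.61×10⁻¹² F.
C₂ = κ₂ε₀A/d₂ = 16.4 × 8.85×10⁻¹² × 2.97×10⁻⁴ / 3.25×10⁻³ = 1.33×10⁻¹¹ F.
C = (1/C₁ + 1/C₂)⁻¹ = 3.94×10⁻¹² F.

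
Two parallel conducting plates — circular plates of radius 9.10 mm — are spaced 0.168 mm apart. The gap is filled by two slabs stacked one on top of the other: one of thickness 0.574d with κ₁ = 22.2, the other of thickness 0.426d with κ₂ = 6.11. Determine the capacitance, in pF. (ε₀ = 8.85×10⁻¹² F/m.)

C ≈ 143 pF

A = π(9.10 mm)² = 2.60×10⁻⁴ m².
Stacked slabs ⇒ two capacitors in series, each with the full plate area.
C₁ = κ₁ε₀A/d₁ = 22.2 × 8.85×10⁻¹² × 2.60×10⁻⁴ / 9.64×10⁻⁵ = 5.30×10⁻¹⁰ F.
C₂ = κ₂ε₀A/d₂ = 6.11 × 8.85×10⁻¹² × 2.60×10⁻⁴ / 7.16×10⁻⁵ = 1.97×10⁻¹⁰ F.
C = (1/C₁ + 1/C₂)⁻¹ = 1.43×10⁻¹⁰ F.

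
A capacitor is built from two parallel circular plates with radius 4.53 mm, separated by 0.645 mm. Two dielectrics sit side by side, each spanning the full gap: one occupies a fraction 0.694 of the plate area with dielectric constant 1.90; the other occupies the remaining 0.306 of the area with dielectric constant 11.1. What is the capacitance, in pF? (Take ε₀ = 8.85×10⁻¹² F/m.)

C ≈ 4.17 pF

A = π(4.53 mm)² = 6.45×10⁻⁵ m².
Side-by-side slabs ⇒ two capacitors in parallel, each spanning the full gap.
C₁ = κ₁ε₀A₁/d = 1.90 × 8.85×10⁻¹² × 4.47×10⁻⁵ / 6.45×10⁻⁴ = 1.17×10⁻¹² F.
C₂ = κ₂ε₀A₂/d = 11.1 × 8.85×10⁻¹² × 1.97×10⁻⁵ / 6.45×10⁻⁴ = 3.00×10⁻¹² F.
C = C₁ + C₂ = 4.17×10⁻¹² F.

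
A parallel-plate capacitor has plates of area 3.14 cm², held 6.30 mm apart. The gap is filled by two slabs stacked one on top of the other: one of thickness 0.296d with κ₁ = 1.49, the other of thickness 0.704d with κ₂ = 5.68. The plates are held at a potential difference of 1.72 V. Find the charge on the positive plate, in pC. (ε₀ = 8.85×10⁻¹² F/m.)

2.35 pC

A = 3.14 cm² = 3.14×10⁻⁴ m².
Stacked slabs ⇒ two capacitors in series, each with the full plate area.
C₁ = κ₁ε₀A/d₁ = 1.49 × 8.85×10⁻¹² × 3.14×10⁻⁴ / 1.86×10⁻³ = 2.22×10⁻¹² F.
C₂ = κ₂ε₀A/d₂ = 5.68 × 8.85×10⁻¹² × 3.14×10⁻⁴ / 4.44×10⁻³ = 3.56×10⁻¹² F.
C = (1/C₁ + 1/C₂)⁻¹ = 1.37×10⁻¹² F.
Q = CV = 1.37×10⁻¹² × 1.72 = 2.35×10⁻¹² C.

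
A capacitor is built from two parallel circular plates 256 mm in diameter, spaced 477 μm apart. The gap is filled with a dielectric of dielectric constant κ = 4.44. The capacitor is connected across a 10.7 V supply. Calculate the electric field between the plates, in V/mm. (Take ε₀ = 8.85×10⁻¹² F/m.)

E = V/d = 10.7 / 4.77×10⁻⁴ = 2.24×10⁴ V/m.

22.4 V/mm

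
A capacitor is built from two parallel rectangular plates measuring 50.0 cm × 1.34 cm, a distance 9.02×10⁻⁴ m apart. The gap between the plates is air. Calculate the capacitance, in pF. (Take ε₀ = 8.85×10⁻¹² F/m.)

A = 50.0 × 1.34 cm² = 6.70×10⁻³ m².
C = ε₀A/d = 8.85×10⁻¹² × 6.70×10⁻³ / 9.02×10⁻⁴ = 6.57×10⁻¹¹ F.

65.7 pF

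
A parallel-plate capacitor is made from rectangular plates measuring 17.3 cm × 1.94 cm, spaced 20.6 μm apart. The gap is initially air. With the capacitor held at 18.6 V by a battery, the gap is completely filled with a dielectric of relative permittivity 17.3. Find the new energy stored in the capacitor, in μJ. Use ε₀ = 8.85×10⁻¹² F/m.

U ≈ 4.31 μJ

A = 17.3 × 1.94 cm² = 3.36×10⁻³ m².
Initially C₁ = ε₀A/d = 8.85×10⁻¹² × 3.36×10⁻³ / 2.06×10⁻⁵ = 1.44×10⁻⁹ F.
U₁ = 2.49×10⁻⁷ J.
Battery connected ⇒ V is held fixed. C₂ = 17.3 C₁ and U = ½CV², so U₂/U₁ = C₂/C₁ = 17.3.
U₂ = 17.3 × 2.49×10⁻⁷ = 4.31×10⁻⁶ J.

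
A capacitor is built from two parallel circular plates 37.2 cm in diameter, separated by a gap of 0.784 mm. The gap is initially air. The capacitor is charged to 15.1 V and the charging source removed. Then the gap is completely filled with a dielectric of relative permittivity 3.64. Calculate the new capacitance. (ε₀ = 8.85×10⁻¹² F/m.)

A = π(37.2/2 cm)² = 0.109 m².
Initially C₁ = ε₀A/d = 8.85×10⁻¹² × 0.109 / 7.84×10⁻⁴ = 1.23×10⁻⁹ F.
C = κε₀A/d scales with κ, so C₂/C₁ = κ = 3.64.
C₂ = 3.64 × 1.23×10⁻⁹ = 4.47×10⁻⁹ F.

4.47 nF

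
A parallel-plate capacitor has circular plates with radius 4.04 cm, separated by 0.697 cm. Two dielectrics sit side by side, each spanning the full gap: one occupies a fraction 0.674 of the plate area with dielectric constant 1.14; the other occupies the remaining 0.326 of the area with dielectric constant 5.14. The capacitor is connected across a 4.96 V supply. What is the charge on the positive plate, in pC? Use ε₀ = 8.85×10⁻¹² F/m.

A = π(4.04 cm)² = 5.13×10⁻³ m².
Side-by-side slabs ⇒ two capacitors in parallel, each spanning the full gap.
C₁ = κ₁ε₀A₁/d = 1.14 × 8.85×10⁻¹² × 3.46×10⁻³ / 6.97×10⁻³ = 5.00×10⁻¹² F.
C₂ = κ₂ε₀A₂/d = 5.14 × 8.85×10⁻¹² × 1.67×10⁻³ / 6.97×10⁻³ = 1.09×10⁻¹¹ F.
C = C₁ + C₂ = 1.59×10⁻¹¹ F.
Q = CV = 1.59×10⁻¹¹ × 4.96 = 7.89×10⁻¹¹ C.

78.9 pC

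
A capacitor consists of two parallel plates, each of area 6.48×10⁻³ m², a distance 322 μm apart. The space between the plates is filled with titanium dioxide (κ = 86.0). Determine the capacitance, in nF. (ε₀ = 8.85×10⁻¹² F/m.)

C ≈ 15.3 nF

C = κε₀A/d = 86.0 × 8.85×10⁻¹² × 6.48×10⁻³ / 3.22×10⁻⁴ = 1.53×10⁻⁸ F.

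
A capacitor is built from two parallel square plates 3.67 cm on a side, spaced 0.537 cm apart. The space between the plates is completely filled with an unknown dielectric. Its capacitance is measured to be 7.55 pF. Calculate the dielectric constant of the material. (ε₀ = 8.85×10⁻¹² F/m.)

3.40

A = (3.67 cm)² = 1.35×10⁻³ m².
κ = Cd/(ε₀A) = 7.55×10⁻¹² × 5.37×10⁻³ / (8.85×10⁻¹² × 1.35×10⁻³) = 3.40.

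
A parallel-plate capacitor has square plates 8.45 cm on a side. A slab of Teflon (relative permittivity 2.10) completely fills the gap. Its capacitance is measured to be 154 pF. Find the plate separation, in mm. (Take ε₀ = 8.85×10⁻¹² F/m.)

A = (8.45 cm)² = 7.14×10⁻³ m².
d = κε₀A/C = 2.10 × 8.85×10⁻¹² × 7.14×10⁻³ / 1.54×10⁻¹⁰ = 8.62×10⁻⁴ m.

0.862 mm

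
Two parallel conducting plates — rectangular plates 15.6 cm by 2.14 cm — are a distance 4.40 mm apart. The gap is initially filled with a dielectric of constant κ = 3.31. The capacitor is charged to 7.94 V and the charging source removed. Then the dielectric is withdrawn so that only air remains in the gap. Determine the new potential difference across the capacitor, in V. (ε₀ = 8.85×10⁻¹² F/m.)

A = 15.6 × 2.14 cm² = 3.34×10⁻³ m².
Initially C₁ = κε₀A/d = 3.31 × 8.85×10⁻¹² × 3.34×10⁻³ / 4.40×10⁻³ = 2.22×10⁻¹¹ F.
V₁ = 7.94 V.
Isolated ⇒ Q is held fixed. C₂ = 0.302 C₁ and V = Q/C, so V₂/V₁ = C₁/C₂ = 3.31.
V₂ = 3.31 × 7.94 = 26.3 V.

26.3 V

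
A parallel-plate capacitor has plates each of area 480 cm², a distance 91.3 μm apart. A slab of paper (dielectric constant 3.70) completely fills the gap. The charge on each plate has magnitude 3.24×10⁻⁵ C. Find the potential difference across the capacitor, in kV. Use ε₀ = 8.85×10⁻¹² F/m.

A = 480 cm² = 4.80×10⁻² m².
C = κε₀A/d = 3.70 × 8.85×10⁻¹² × 4.80×10⁻² / 9.13×10⁻⁵ = 1.72×10⁻⁸ F.
V = Q/C = 3.24×10⁻⁵ / 1.72×10⁻⁸ = 1.88×10³ V.

V ≈ 1.88 kV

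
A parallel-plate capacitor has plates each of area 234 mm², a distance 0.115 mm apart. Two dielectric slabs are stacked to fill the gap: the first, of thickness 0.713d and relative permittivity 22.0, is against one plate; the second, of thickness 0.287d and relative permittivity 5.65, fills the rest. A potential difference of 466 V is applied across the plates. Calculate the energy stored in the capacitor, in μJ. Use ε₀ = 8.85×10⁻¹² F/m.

23.5 μJ

A = 234 mm² = 2.34×10⁻⁴ m².
Stacked slabs ⇒ two capacitors in series, each with the full plate area.
C₁ = κ₁ε₀A/d₁ = 22.0 × 8.85×10⁻¹² × 2.34×10⁻⁴ / 8.20×10⁻⁵ = 5.56×10⁻¹⁰ F.
C₂ = κ₂ε₀A/d₂ = 5.65 × 8.85×10⁻¹² × 2.34×10⁻⁴ / 3.30×10⁻⁵ = 3.55×10⁻¹⁰ F.
C = (1/C₁ + 1/C₂)⁻¹ = 2.16×10⁻¹⁰ F.
U = ½CV² = ½ × 2.16×10⁻¹⁰ × (466)² = 2.35×10⁻⁵ J.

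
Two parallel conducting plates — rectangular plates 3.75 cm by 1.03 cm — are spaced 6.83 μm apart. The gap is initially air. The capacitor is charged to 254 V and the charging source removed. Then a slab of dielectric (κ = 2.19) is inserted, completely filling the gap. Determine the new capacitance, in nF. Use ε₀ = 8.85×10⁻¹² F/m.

A = 3.75 × 1.03 cm² = 3.86×10⁻⁴ m².
Initially C₁ = ε₀A/d = 8.85×10⁻¹² × 3.86×10⁻⁴ / 6.83×10⁻⁶ = 5.00×10⁻¹⁰ F.
C = κε₀A/d scales with κ, so C₂/C₁ = κ = 2.19.
C₂ = 2.19 × 5.00×10⁻¹⁰ = 1.10×10⁻⁹ F.

1.10 nF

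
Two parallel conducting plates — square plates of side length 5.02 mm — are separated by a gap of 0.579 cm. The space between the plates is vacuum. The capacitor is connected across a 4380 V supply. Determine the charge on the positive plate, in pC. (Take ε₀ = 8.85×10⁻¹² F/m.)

Q ≈ 169 pC

A = (5.02 mm)² = 2.52×10⁻⁵ m².
C = ε₀A/d = 8.85×10⁻¹² × 2.52×10⁻⁵ / 5.79×10⁻³ = 3.85×10⁻¹⁴ F.
Q = CV = 3.85×10⁻¹⁴ × 4380 = 1.69×10⁻¹⁰ C.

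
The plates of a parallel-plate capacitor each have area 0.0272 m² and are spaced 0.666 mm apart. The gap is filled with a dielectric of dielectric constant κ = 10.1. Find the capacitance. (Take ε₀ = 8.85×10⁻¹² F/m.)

C ≈ 3.65 nF

C = κε₀A/d = 10.1 × 8.85×10⁻¹² × 2.72×10⁻² / 6.66×10⁻⁴ = 3.65×10⁻⁹ F.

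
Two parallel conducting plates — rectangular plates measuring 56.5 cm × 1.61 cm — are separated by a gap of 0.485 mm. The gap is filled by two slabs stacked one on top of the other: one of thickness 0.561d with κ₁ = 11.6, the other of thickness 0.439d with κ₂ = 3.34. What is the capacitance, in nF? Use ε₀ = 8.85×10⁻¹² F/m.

A = 56.5 × 1.61 cm² = 9.10×10⁻³ m².
Stacked slabs ⇒ two capacitors in series, each with the full plate area.
C₁ = κ₁ε₀A/d₁ = 11.6 × 8.85×10⁻¹² × 9.10×10⁻³ / 2.72×10⁻⁴ = 3.43×10⁻⁹ F.
C₂ = κ₂ε₀A/d₂ = 3.34 × 8.85×10⁻¹² × 9.10×10⁻³ / 2.13×10⁻⁴ = 1.26×10⁻⁹ F.
C = (1/C₁ + 1/C₂)⁻¹ = 9.23×10⁻¹⁰ F.

C ≈ 0.923 nF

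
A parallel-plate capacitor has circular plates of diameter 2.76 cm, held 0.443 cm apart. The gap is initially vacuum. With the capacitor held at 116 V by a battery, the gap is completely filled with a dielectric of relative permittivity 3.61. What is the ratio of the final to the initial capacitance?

3.61

C = κε₀A/d scales with κ, so C₂/C₁ = κ = 3.61.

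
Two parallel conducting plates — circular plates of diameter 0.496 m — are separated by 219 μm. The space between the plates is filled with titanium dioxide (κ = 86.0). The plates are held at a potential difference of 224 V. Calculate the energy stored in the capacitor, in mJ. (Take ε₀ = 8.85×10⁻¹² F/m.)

A = π(0.496/2 m)² = 0.193 m².
C = κε₀A/d = 86.0 × 8.85×10⁻¹² × 0.193 / 2.19×10⁻⁴ = 6.72×10⁻⁷ F.
U = ½CV² = ½ × 6.72×10⁻⁷ × (224)² = 1.68×10⁻² J.

U ≈ 16.8 mJ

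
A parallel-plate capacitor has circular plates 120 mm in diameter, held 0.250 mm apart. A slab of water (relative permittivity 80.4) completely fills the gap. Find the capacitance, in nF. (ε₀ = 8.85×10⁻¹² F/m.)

32.2 nF

A = π(120/2 mm)² = 1.13×10⁻² m².
C = κε₀A/d = 80.4 × 8.85×10⁻¹² × 1.13×10⁻² / 2.50×10⁻⁴ = 3.22×10⁻⁸ F.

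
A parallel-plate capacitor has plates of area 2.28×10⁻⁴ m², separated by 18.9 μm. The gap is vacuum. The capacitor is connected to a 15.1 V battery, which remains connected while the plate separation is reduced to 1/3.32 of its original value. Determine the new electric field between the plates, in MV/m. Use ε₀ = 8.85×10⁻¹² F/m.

Initially C₁ = ε₀A/d = 8.85×10⁻¹² × 2.28×10⁻⁴ / 1.89×10⁻⁵ = 1.07×10⁻¹⁰ F.
E₁ = 7.99×10⁵ V/m.
Battery connected ⇒ V is held fixed. E = V/d, so E₂/E₁ = d₁/d₂ = 3.32.
E₂ = 3.32 × 7.99×10⁵ = 2.65×10⁶ V/m.

2.65 MV/m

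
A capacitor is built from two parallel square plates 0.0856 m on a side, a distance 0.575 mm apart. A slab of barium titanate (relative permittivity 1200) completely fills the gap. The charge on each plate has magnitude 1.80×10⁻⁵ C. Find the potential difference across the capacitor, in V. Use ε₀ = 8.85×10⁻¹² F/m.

A = (0.0856 m)² = 7.33×10⁻³ m².
C = κε₀A/d = 1200 × 8.85×10⁻¹² × 7.33×10⁻³ / 5.75×10⁻⁴ = 1.35×10⁻⁷ F.
V = Q/C = 1.80×10⁻⁵ / 1.35×10⁻⁷ = 1.33×10² V.

V ≈ 133 V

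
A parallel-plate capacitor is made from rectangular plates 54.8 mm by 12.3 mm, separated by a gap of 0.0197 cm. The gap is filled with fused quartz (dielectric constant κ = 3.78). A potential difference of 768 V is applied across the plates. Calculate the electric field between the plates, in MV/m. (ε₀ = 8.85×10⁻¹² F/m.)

E ≈ 3.90 MV/m

E = V/d = 768 / 1.97×10⁻⁴ = 3.90×10⁶ V/m.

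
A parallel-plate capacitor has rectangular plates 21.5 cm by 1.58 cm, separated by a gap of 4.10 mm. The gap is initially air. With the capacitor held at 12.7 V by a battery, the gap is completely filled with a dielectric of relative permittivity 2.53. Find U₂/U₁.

Battery connected ⇒ V is held fixed.
C₂ = 2.53 C₁ and U = ½CV², so U₂/U₁ = C₂/C₁ = 2.53.

U₂/U₁ ≈ 2.53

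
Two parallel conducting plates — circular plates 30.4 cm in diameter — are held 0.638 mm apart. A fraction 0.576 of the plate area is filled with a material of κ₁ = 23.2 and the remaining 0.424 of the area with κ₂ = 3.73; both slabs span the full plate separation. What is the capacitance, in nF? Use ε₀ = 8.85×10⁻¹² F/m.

A = π(30.4/2 cm)² = 7.26×10⁻² m².
Side-by-side slabs ⇒ two capacitors in parallel, each spanning the full gap.
C₁ = κ₁ε₀A₁/d = 23.2 × 8.85×10⁻¹² × 4.18×10⁻² / 6.38×10⁻⁴ = 1.35×10⁻⁸ F.
C₂ = κ₂ε₀A₂/d = 3.73 × 8.85×10⁻¹² × 3.08×10⁻² / 6.38×10⁻⁴ = 1.59×10⁻⁹ F.
C = C₁ + C₂ = 1.50×10⁻⁸ F.

15.0 nF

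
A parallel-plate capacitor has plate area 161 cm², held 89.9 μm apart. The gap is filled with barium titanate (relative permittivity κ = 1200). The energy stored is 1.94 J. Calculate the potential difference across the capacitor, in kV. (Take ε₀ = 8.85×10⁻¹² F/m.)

A = 161 cm² = 1.61×10⁻² m².
C = κε₀A/d = 1200 × 8.85×10⁻¹² × 1.61×10⁻² / 8.99×10⁻⁵ = 1.90×10⁻⁶ F.
V = √(2U/C) = √(2 × 1.94 / 1.90×10⁻⁶) = 1.43×10³ V.

1.43 kV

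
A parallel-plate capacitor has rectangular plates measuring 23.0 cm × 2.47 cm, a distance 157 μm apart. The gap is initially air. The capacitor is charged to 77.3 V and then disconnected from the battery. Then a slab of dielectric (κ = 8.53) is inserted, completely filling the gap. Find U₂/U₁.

0.117

Isolated ⇒ Q is held fixed.
C₂ = 8.53 C₁ and U = Q²/(2C), so U₂/U₁ = C₁/C₂ = 0.117.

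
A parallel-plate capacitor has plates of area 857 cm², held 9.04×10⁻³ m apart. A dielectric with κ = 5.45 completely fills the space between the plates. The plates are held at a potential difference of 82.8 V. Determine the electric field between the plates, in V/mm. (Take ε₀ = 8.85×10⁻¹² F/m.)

E = V/d = 82.8 / 9.04×10⁻³ = 9.16×10³ V/m.

E ≈ 9.16 V/mm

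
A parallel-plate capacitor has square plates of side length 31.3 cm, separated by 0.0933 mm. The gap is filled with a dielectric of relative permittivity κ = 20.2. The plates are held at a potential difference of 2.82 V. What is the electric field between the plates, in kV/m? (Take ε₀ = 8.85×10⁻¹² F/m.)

E ≈ 30.2 kV/m

E = V/d = 2.82 / 9.33×10⁻⁵ = 3.02×10⁴ V/m.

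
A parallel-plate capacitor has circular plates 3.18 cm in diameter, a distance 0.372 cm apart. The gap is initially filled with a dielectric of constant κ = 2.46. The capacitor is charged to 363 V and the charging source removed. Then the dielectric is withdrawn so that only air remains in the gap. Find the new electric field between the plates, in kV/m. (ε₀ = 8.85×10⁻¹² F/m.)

A = π(3.18/2 cm)² = 7.94×10⁻⁴ m².
Initially C₁ = κε₀A/d = 2.46 × 8.85×10⁻¹² × 7.94×10⁻⁴ / 3.72×10⁻³ = 4.65×10⁻¹² F.
E₁ = 9.76×10⁴ V/m.
Isolated ⇒ Q is held fixed. V₂ = Q/C₂ = V₁/0.407; E = V/d, so E₂/E₁ = (V₂/V₁)(d₁/d₂) = 2.46.
E₂ = 2.46 × 9.76×10⁴ = 2.40×10⁵ V/m.

240 kV/m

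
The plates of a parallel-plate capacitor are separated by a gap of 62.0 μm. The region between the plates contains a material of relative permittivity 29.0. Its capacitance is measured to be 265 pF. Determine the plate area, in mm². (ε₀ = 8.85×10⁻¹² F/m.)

64.0 mm²

A = Cd/(κε₀) = 2.65×10⁻¹⁰ × 6.20×10⁻⁵ / (29.0 × 8.85×10⁻¹²) = 6.40×10⁻⁵ m².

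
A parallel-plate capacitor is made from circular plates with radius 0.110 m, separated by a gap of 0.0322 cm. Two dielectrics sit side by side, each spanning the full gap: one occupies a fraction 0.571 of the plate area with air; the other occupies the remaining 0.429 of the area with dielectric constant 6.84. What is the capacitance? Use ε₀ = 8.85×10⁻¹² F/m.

A = π(0.110 m)² = 3.80×10⁻² m².
Side-by-side slabs ⇒ two capacitors in parallel, each spanning the full gap.
C₁ = κ₁ε₀A₁/d = 1.00 × 8.85×10⁻¹² × 2.17×10⁻² / 3.22×10⁻⁴ = 5.97×10⁻¹⁰ F.
C₂ = κ₂ε₀A₂/d = 6.84 × 8.85×10⁻¹² × 1.63×10⁻² / 3.22×10⁻⁴ = 3.07×10⁻⁹ F.
C = C₁ + C₂ = 3.66×10⁻⁹ F.

C ≈ 3.66 nF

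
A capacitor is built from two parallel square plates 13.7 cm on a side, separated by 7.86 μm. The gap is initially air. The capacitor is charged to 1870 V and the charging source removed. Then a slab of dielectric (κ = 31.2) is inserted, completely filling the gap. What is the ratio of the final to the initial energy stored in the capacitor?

Isolated ⇒ Q is held fixed.
C₂ = 31.2 C₁ and U = Q²/(2C), so U₂/U₁ = C₁/C₂ = 0.0321.

U₂/U₁ ≈ 0.0321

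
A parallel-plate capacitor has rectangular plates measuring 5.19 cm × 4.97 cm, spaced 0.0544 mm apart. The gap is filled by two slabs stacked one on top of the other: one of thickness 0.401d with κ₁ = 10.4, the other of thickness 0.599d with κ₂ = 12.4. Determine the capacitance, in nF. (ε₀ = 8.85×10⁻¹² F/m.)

4.83 nF

A = 5.19 × 4.97 cm² = 2.58×10⁻³ m².
Stacked slabs ⇒ two capacitors in series, each with the full plate area.
C₁ = κ₁ε₀A/d₁ = 10.4 × 8.85×10⁻¹² × 2.58×10⁻³ / 2.18×10⁻⁵ = 1.09×10⁻⁸ F.
C₂ = κ₂ε₀A/d₂ = 12.4 × 8.85×10⁻¹² × 2.58×10⁻³ / 3.26×10⁻⁵ = 8.69×10⁻⁹ F.
C = (1/C₁ + 1/C₂)⁻¹ = 4.83×10⁻⁹ F.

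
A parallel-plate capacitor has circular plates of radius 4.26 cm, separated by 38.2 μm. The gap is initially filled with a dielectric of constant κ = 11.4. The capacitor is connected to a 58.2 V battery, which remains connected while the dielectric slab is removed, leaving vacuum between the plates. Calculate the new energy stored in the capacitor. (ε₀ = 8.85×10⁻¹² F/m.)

A = π(4.26 cm)² = 5.70×10⁻³ m².
Initially C₁ = κε₀A/d = 11.4 × 8.85×10⁻¹² × 5.70×10⁻³ / 3.82×10⁻⁵ = 1.51×10⁻⁸ F.
U₁ = 2.55×10⁻⁵ J.
Battery connected ⇒ V is held fixed. C₂ = 0.0877 C₁ and U = ½CV², so U₂/U₁ = C₂/C₁ = 0.0877.
U₂ = 0.0877 × 2.55×10⁻⁵ = 2.24×10⁻⁶ J.

U ≈ 2.24 μJ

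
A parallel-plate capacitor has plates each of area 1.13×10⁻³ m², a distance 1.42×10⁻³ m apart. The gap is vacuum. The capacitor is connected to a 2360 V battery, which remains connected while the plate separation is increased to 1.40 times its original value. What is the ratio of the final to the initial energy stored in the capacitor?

0.714

Battery connected ⇒ V is held fixed.
C₂ = 0.714 C₁ and U = ½CV², so U₂/U₁ = C₂/C₁ = 0.714.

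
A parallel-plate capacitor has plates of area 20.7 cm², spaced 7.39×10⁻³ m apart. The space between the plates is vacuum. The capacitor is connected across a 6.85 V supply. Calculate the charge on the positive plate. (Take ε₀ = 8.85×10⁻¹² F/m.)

A = 20.7 cm² = 2.07×10⁻³ m².
C = ε₀A/d = 8.85×10⁻¹² × 2.07×10⁻³ / 7.39×10⁻³ = 2.48×10⁻¹² F.
Q = CV = 2.48×10⁻¹² × 6.85 = 1.70×10⁻¹¹ C.

17.0 pC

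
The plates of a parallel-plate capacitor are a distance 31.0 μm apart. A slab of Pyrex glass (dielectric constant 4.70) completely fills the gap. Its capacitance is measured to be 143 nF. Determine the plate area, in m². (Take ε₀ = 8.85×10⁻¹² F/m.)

0.107 m²

A = Cd/(κε₀) = 1.43×10⁻⁷ × 3.10×10⁻⁵ / (4.70 × 8.85×10⁻¹²) = 0.107 m².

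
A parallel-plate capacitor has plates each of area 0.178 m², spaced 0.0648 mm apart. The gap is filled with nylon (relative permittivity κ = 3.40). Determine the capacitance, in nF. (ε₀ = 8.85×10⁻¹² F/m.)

C = κε₀A/d = 3.40 × 8.85×10⁻¹² × 0.178 / 6.48×10⁻⁵ = 8.27×10⁻⁸ F.

C ≈ 82.7 nF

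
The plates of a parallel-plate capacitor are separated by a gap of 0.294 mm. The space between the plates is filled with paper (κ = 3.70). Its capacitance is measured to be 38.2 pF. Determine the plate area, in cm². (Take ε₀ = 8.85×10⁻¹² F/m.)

A = Cd/(κε₀) = 3.82×10⁻¹¹ × 2.94×10⁻⁴ / (3.70 × 8.85×10⁻¹²) = 3.43×10⁻⁴ m².

3.43 cm²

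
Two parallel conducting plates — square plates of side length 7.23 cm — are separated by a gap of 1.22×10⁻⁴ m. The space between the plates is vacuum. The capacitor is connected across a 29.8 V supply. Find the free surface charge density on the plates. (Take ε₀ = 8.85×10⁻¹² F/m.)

A = (7.23 cm)² = 5.23×10⁻³ m².
C = ε₀A/d = 8.85×10⁻¹² × 5.23×10⁻³ / 1.22×10⁻⁴ = 3.79×10⁻¹⁰ F.
σ = Q/A = CV/A = 3.79×10⁻¹⁰ × 29.8 / 5.23×10⁻³ = 2.16×10⁻⁶ C/m².

σ ≈ 2.16 μC/m²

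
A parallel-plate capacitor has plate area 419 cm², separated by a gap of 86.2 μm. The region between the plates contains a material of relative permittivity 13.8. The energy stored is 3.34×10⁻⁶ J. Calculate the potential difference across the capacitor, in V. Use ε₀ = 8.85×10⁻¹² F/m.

A = 419 cm² = 4.19×10⁻² m².
C = κε₀A/d = 13.8 × 8.85×10⁻¹² × 4.19×10⁻² / 8.62×10⁻⁵ = 5.94×10⁻⁸ F.
V = √(2U/C) = √(2 × 3.34×10⁻⁶ / 5.94×10⁻⁸) = 10.6 V.

10.6 V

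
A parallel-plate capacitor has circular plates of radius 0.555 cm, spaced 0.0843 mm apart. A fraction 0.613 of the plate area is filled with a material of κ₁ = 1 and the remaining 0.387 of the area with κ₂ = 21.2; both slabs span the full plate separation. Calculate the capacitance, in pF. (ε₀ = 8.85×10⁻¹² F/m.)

A = π(0.555 cm)² = 9.68×10⁻⁵ m².
Side-by-side slabs ⇒ two capacitors in parallel, each spanning the full gap.
C₁ = κ₁ε₀A₁/d = 1.00 × 8.85×10⁻¹² × 5.93×10⁻⁵ / 8.43×10⁻⁵ = 6.23×10⁻¹² F.
C₂ = κ₂ε₀A₂/d = 21.2 × 8.85×10⁻¹² × 3.74×10⁻⁵ / 8.43×10⁻⁵ = 8.33×10⁻¹¹ F.
C = C₁ + C₂ = 8.96×10⁻¹¹ F.

89.6 pF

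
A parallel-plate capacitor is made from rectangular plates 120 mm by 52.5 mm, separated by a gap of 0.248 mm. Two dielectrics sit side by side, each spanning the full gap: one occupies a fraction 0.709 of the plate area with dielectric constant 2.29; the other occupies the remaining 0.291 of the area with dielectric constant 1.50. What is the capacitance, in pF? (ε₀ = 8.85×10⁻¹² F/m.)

A = 120 × 52.5 mm² = 6.30×10⁻³ m².
Side-by-side slabs ⇒ two capacitors in parallel, each spanning the full gap.
C₁ = κ₁ε₀A₁/d = 2.29 × 8.85×10⁻¹² × 4.47×10⁻³ / 2.48×10⁻⁴ = 3.65×10⁻¹⁰ F.
C₂ = κ₂ε₀A₂/d = 1.50 × 8.85×10⁻¹² × 1.83×10⁻³ / 2.48×10⁻⁴ = 9.81×10⁻¹¹ F.
C = C₁ + C₂ = 4.63×10⁻¹⁰ F.

463 pF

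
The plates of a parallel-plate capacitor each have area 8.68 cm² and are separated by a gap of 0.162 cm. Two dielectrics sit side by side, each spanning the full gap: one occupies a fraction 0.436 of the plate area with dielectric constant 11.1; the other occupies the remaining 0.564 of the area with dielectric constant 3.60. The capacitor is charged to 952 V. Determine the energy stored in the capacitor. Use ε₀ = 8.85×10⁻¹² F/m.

U ≈ 14.8 μJ

A = 8.68 cm² = 8.68×10⁻⁴ m².
Side-by-side slabs ⇒ two capacitors in parallel, each spanning the full gap.
C₁ = κ₁ε₀A₁/d = 11.1 × 8.85×10⁻¹² × 3.78×10⁻⁴ / 1.62×10⁻³ = 2.29×10⁻¹¹ F.
C₂ = κ₂ε₀A₂/d = 3.60 × 8.85×10⁻¹² × 4.90×10⁻⁴ / 1.62×10⁻³ = 9.63×10⁻¹² F.
C = C₁ + C₂ = 3.26×10⁻¹¹ F.
U = ½CV² = ½ × 3.26×10⁻¹¹ × (952)² = 1.48×10⁻⁵ J.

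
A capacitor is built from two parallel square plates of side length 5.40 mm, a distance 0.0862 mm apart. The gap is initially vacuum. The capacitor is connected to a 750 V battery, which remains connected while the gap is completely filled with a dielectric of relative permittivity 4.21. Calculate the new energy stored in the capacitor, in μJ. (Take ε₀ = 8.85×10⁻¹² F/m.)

A = (5.40 mm)² = 2.92×10⁻⁵ m².
Initially C₁ = ε₀A/d = 8.85×10⁻¹² × 2.92×10⁻⁵ / 8.62×10⁻⁵ = 2.99×10⁻¹² F.
U₁ = 8.42×10⁻⁷ J.
Battery connected ⇒ V is held fixed. C₂ = 4.21 C₁ and U = ½CV², so U₂/U₁ = C₂/C₁ = 4.21.
U₂ = 4.21 × 8.42×10⁻⁷ = 3.54×10⁻⁶ J.

U ≈ 3.54 μJ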